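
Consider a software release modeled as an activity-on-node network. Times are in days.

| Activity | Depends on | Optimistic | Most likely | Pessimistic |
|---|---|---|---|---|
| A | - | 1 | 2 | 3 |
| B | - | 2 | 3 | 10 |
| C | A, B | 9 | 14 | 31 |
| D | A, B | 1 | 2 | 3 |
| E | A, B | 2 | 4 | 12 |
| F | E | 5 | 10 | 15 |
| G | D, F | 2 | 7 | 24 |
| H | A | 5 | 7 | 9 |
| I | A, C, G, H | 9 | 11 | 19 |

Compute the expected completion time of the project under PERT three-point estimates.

te_A = (1 + 4·2 + 3)/6 = 12/6 = 2
te_B = (2 + 4·3 + 10)/6 = 24/6 = 4
te_C = (9 + 4·14 + 31)/6 = 96/6 = 16
te_D = (1 + 4·2 + 3)/6 = 12/6 = 2
te_E = (2 + 4·4 + 12)/6 = 30/6 = 5
te_F = (5 + 4·10 + 15)/6 = 60/6 = 10
te_G = (2 + 4·7 + 24)/6 = 54/6 = 9
te_H = (5 + 4·7 + 9)/6 = 42/6 = 7
te_I = (9 + 4·11 + 19)/6 = 72/6 = 12

Forward pass:
ES_A = 0; EF_A = 2
ES_B = 0; EF_B = 4
ES_C = max(EF_A=2, EF_B=4) = 4; EF_C = 4+16 = 20
ES_D = max(EF_A=2, EF_B=4) = 4; EF_D = 4+2 = 6
ES_E = max(EF_A=2, EF_B=4) = 4; EF_E = 4+5 = 9
ES_F = 9; EF_F = 9+10 = 19
ES_G = max(EF_D=6, EF_F=19) = 19; EF_G = 19+9 = 28
ES_H = 2; EF_H = 2+7 = 9
ES_I = max(EF_A=2, EF_C=20, EF_G=28, EF_H=9) = 28; EF_I = 28+12 = 40
Expected project duration μ = 40 days. Critical path: B → E → F → G → I.

40 days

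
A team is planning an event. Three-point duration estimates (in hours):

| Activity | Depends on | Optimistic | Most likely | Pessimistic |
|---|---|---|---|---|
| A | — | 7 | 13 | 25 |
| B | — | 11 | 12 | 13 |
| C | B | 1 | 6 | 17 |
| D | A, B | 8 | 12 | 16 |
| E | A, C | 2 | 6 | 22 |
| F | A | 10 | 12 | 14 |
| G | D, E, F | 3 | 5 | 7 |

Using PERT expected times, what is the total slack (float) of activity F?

te_A = (7 + 4·13 + 25)/6 = 84/6 = 14
te_B = (11 + 4·12 + 13)/6 = 72/6 = 12
te_C = (1 + 4·6 + 17)/6 = 42/6 = 7
te_D = (8 + 4·12 + 16)/6 = 72/6 = 12
te_E = (2 + 4·6 + 22)/6 = 48/6 = 8
te_F = (10 + 4·12 + 14)/6 = 72/6 = 12
te_G = (3 + 4·5 + 7)/6 = 30/6 = 5

Forward pass:
ES_A = 0; EF_A = 14
ES_B = 0; EF_B = 12
ES_C = 12; EF_C = 12+7 = 19
ES_D = max(EF_A=14, EF_B=12) = 14; EF_D = 14+12 = 26
ES_E = max(EF_A=14, EF_C=19) = 19; EF_E = 19+8 = 27
ES_F = 14; EF_F = 14+12 = 26
ES_G = max(EF_D=26, EF_E=27, EF_F=26) = 27; EF_G = 27+5 = 32
Expected project duration μ = 32 hours. Critical path: B → C → E → G.

Backward pass:
LF_G = 32; LS_G = 32−5 = 27
LF_F = LS_G = 27; LS_F = 27−12 = 15
LF_E = LS_G = 27; LS_E = 27−8 = 19
LF_D = LS_G = 27; LS_D = 27−12 = 15
LF_C = LS_E = 19; LS_C = 19−7 = 12
LF_B = min(LS_C=12, LS_D=15) = 12; LS_B = 12−12 = 0
LF_A = min(LS_D=15, LS_E=19, LS_F=15) = 15; LS_A = 15−14 = 1
Slack_F = LS_F − ES_F = 15 − 14 = 1

1 hours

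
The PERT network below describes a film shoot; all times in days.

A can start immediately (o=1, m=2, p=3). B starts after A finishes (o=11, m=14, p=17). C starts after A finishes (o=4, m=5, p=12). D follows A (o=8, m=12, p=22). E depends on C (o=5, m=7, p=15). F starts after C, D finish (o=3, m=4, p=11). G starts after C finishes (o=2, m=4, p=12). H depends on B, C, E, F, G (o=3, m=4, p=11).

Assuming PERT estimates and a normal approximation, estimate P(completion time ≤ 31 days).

0.977

te_A = (1 + 4·2 + 3)/6 = 12/6 = 2; σ²_A = ((3−1)/6)² = 0.111
te_B = (11 + 4·14 + 17)/6 = 84/6 = 14; σ²_B = ((17−11)/6)² = 1.000
te_C = (4 + 4·5 + 12)/6 = 36/6 = 6; σ²_C = ((12−4)/6)² = 1.778
te_D = (8 + 4·12 + 22)/6 = 78/6 = 13; σ²_D = ((22−8)/6)² = 5.444
te_E = (5 + 4·7 + 15)/6 = 48/6 = 8; σ²_E = ((15−5)/6)² = 2.778
te_F = (3 + 4·4 + 11)/6 = 30/6 = 5; σ²_F = ((11−3)/6)² = 1.778
te_G = (2 + 4·4 + 12)/6 = 30/6 = 5; σ²_G = ((12−2)/6)² = 2.778
te_H = (3 + 4·4 + 11)/6 = 30/6 = 5; σ²_H = ((11−3)/6)² = 1.778

Forward pass:
ES_A = 0; EF_A = 2
ES_B = 2; EF_B = 2+14 = 16
ES_C = 2; EF_C = 2+6 = 8
ES_D = 2; EF_D = 2+13 = 15
ES_E = 8; EF_E = 8+8 = 16
ES_F = max(EF_C=8, EF_D=15) = 15; EF_F = 15+5 = 20
ES_G = 8; EF_G = 8+5 = 13
ES_H = max(EF_B=16, EF_C=8, EF_E=16, EF_F=20, EF_G=13) = 20; EF_H = 20+5 = 25
Expected project duration μ = 25 days. Critical path: A → D → F → H.

Variance along critical path = 0.111 + 5.444 + 1.778 + 1.778 = 9.111; σ = √9.111 = 3.018 days.
Z = (31 − 25) / 3.018 = 1.988
P(T ≤ 31) = Φ(1.988) ≈ 0.977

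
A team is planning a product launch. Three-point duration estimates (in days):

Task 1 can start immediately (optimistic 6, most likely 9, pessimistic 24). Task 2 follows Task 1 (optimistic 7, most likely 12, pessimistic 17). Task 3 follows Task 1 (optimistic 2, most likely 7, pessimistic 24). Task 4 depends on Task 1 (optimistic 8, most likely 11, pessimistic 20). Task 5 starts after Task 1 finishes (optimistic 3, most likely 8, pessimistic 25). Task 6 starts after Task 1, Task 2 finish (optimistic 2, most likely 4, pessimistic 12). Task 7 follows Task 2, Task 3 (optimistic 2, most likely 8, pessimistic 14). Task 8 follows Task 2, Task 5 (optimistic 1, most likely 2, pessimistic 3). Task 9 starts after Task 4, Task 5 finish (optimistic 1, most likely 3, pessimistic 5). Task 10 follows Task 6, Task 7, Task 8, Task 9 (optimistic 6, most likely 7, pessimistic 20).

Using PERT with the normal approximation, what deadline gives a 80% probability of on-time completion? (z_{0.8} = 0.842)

43.9 days

te_Task 1 = (6 + 4·9 + 24)/6 = 66/6 = 11; σ²_Task 1 = ((24−6)/6)² = 9.000
te_Task 2 = (7 + 4·12 + 17)/6 = 72/6 = 12; σ²_Task 2 = ((17−7)/6)² = 2.778
te_Task 3 = (2 + 4·7 + 24)/6 = 54/6 = 9; σ²_Task 3 = ((24−2)/6)² = 13.444
te_Task 4 = (8 + 4·11 + 20)/6 = 72/6 = 12; σ²_Task 4 = ((20−8)/6)² = 4.000
te_Task 5 = (3 + 4·8 + 25)/6 = 60/6 = 10; σ²_Task 5 = ((25−3)/6)² = 13.444
te_Task 6 = (2 + 4·4 + 12)/6 = 30/6 = 5; σ²_Task 6 = ((12−2)/6)² = 2.778
te_Task 7 = (2 + 4·8 + 14)/6 = 48/6 = 8; σ²_Task 7 = ((14−2)/6)² = 4.000
te_Task 8 = (1 + 4·2 + 3)/6 = 12/6 = 2; σ²_Task 8 = ((3−1)/6)² = 0.111
te_Task 9 = (1 + 4·3 + 5)/6 = 18/6 = 3; σ²_Task 9 = ((5−1)/6)² = 0.444
te_Task 10 = (6 + 4·7 + 20)/6 = 54/6 = 9; σ²_Task 10 = ((20−6)/6)² = 5.444

Forward pass:
ES_Task 1 = 0; EF_Task 1 = 11
ES_Task 2 = 11; EF_Task 2 = 11+12 = 23
ES_Task 3 = 11; EF_Task 3 = 11+9 = 20
ES_Task 4 = 11; EF_Task 4 = 11+12 = 23
ES_Task 5 = 11; EF_Task 5 = 11+10 = 21
ES_Task 6 = max(EF_Task 1=11, EF_Task 2=23) = 23; EF_Task 6 = 23+5 = 28
ES_Task 7 = max(EF_Task 2=23, EF_Task 3=20) = 23; EF_Task 7 = 23+8 = 31
ES_Task 8 = max(EF_Task 2=23, EF_Task 5=21) = 23; EF_Task 8 = 23+2 = 25
ES_Task 9 = max(EF_Task 4=23, EF_Task 5=21) = 23; EF_Task 9 = 23+3 = 26
ES_Task 10 = max(EF_Task 6=28, EF_Task 7=31, EF_Task 8=25, EF_Task 9=26) = 31; EF_Task 10 = 31+9 = 40
Expected project duration μ = 40 days. Critical path: Task 1 → Task 2 → Task 7 → Task 10.

Variance along critical path = 9.000 + 2.778 + 4.000 + 5.444 = 21.222; σ = 4.607 days.
D = μ + z·σ = 40 + 0.842·4.607 = 43.9 days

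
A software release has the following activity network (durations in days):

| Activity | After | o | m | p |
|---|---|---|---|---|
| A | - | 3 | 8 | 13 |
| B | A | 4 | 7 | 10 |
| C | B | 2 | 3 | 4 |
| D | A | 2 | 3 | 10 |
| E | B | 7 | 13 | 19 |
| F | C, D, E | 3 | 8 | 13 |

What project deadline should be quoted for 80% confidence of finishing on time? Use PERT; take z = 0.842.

te_A = (3 + 4·8 + 13)/6 = 48/6 = 8; σ²_A = ((13−3)/6)² = 2.778
te_B = (4 + 4·7 + 10)/6 = 42/6 = 7; σ²_B = ((10−4)/6)² = 1.000
te_C = (2 + 4·3 + 4)/6 = 18/6 = 3; σ²_C = ((4−2)/6)² = 0.111
te_D = (2 + 4·3 + 10)/6 = 24/6 = 4; σ²_D = ((10−2)/6)² = 1.778
te_E = (7 + 4·13 + 19)/6 = 78/6 = 13; σ²_E = ((19−7)/6)² = 4.000
te_F = (3 + 4·8 + 13)/6 = 48/6 = 8; σ²_F = ((13−3)/6)² = 2.778

Forward pass:
ES_A = 0; EF_A = 8
ES_B = 8; EF_B = 8+7 = 15
ES_C = 15; EF_C = 15+3 = 18
ES_D = 8; EF_D = 8+4 = 12
ES_E = 15; EF_E = 15+13 = 28
ES_F = max(EF_C=18, EF_D=12, EF_E=28) = 28; EF_F = 28+8 = 36
Expected project duration μ = 36 days. Critical path: A → B → E → F.

Variance along critical path = 2.778 + 1.000 + 4.000 + 2.778 = 10.556; σ = 3.249 days.
D = μ + z·σ = 36 + 0.842·3.249 = 38.7 days

38.7 days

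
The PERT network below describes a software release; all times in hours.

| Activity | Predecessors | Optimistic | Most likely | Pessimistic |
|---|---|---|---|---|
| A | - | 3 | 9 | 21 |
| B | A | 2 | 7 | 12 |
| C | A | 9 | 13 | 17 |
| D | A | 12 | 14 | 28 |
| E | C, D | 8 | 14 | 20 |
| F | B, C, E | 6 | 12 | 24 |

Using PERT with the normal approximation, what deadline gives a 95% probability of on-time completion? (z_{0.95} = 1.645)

61.9 hours

te_A = (3 + 4·9 + 21)/6 = 60/6 = 10; σ²_A = ((21−3)/6)² = 9.000
te_B = (2 + 4·7 + 12)/6 = 42/6 = 7; σ²_B = ((12−2)/6)² = 2.778
te_C = (9 + 4·13 + 17)/6 = 78/6 = 13; σ²_C = ((17−9)/6)² = 1.778
te_D = (12 + 4·14 + 28)/6 = 96/6 = 16; σ²_D = ((28−12)/6)² = 7.111
te_E = (8 + 4·14 + 20)/6 = 84/6 = 14; σ²_E = ((20−8)/6)² = 4.000
te_F = (6 + 4·12 + 24)/6 = 78/6 = 13; σ²_F = ((24−6)/6)² = 9.000

Forward pass:
ES_A = 0; EF_A = 10
ES_B = 10; EF_B = 10+7 = 17
ES_C = 10; EF_C = 10+13 = 23
ES_D = 10; EF_D = 10+16 = 26
ES_E = max(EF_C=23, EF_D=26) = 26; EF_E = 26+14 = 40
ES_F = max(EF_B=17, EF_C=23, EF_E=40) = 40; EF_F = 40+13 = 53
Expected project duration μ = 53 hours. Critical path: A → D → E → F.

Variance along critical path = 9.000 + 7.111 + 4.000 + 9.000 = 29.111; σ = 5.395 hours.
D = μ + z·σ = 53 + 1.645·5.395 = 61.9 hours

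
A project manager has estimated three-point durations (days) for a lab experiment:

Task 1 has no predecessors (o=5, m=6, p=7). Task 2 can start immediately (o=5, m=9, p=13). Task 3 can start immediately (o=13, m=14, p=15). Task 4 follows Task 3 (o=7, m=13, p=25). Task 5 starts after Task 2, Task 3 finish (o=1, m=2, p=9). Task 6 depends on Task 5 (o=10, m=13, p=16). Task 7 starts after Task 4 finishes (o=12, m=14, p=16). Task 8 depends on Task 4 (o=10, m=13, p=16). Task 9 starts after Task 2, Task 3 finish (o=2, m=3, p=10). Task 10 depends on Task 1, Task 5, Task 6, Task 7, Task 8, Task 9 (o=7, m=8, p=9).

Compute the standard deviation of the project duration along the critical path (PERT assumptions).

te_Task 1 = (5 + 4·6 + 7)/6 = 36/6 = 6; σ²_Task 1 = ((7−5)/6)² = 0.111
te_Task 2 = (5 + 4·9 + 13)/6 = 54/6 = 9; σ²_Task 2 = ((13−5)/6)² = 1.778
te_Task 3 = (13 + 4·14 + 15)/6 = 84/6 = 14; σ²_Task 3 = ((15−13)/6)² = 0.111
te_Task 4 = (7 + 4·13 + 25)/6 = 84/6 = 14; σ²_Task 4 = ((25−7)/6)² = 9.000
te_Task 5 = (1 + 4·2 + 9)/6 = 18/6 = 3; σ²_Task 5 = ((9−1)/6)² = 1.778
te_Task 6 = (10 + 4·13 + 16)/6 = 78/6 = 13; σ²_Task 6 = ((16−10)/6)² = 1.000
te_Task 7 = (12 + 4·14 + 16)/6 = 84/6 = 14; σ²_Task 7 = ((16−12)/6)² = 0.444
te_Task 8 = (10 + 4·13 + 16)/6 = 78/6 = 13; σ²_Task 8 = ((16−10)/6)² = 1.000
te_Task 9 = (2 + 4·3 + 10)/6 = 24/6 = 4; σ²_Task 9 = ((10−2)/6)² = 1.778
te_Task 10 = (7 + 4·8 + 9)/6 = 48/6 = 8; σ²_Task 10 = ((9−7)/6)² = 0.111

Forward pass:
ES_Task 1 = 0; EF_Task 1 = 6
ES_Task 2 = 0; EF_Task 2 = 9
ES_Task 3 = 0; EF_Task 3 = 14
ES_Task 4 = 14; EF_Task 4 = 14+14 = 28
ES_Task 5 = max(EF_Task 2=9, EF_Task 3=14) = 14; EF_Task 5 = 14+3 = 17
ES_Task 6 = 17; EF_Task 6 = 17+13 = 30
ES_Task 7 = 28; EF_Task 7 = 28+14 = 42
ES_Task 8 = 28; EF_Task 8 = 28+13 = 41
ES_Task 9 = max(EF_Task 2=9, EF_Task 3=14) = 14; EF_Task 9 = 14+4 = 18
ES_Task 10 = max(EF_Task 1=6, EF_Task 5=17, EF_Task 6=30, EF_Task 7=42, EF_Task 8=41, EF_Task 9=18) = 42; EF_Task 10 = 42+8 = 50
Expected project duration μ = 50 days. Critical path: Task 3 → Task 4 → Task 7 → Task 10.

Variance along critical path = 0.111 + 9.000 + 0.444 + 0.111 = 9.667
σ = √9.667 = 3.109 days

3.11 days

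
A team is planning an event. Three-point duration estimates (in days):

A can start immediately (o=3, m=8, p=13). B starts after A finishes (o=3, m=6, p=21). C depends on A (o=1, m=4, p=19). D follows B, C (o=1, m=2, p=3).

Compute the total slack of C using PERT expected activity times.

2 days

te_A = (3 + 4·8 + 13)/6 = 48/6 = 8
te_B = (3 + 4·6 + 21)/6 = 48/6 = 8
te_C = (1 + 4·4 + 19)/6 = 36/6 = 6
te_D = (1 + 4·2 + 3)/6 = 12/6 = 2

Forward pass:
ES_A = 0; EF_A = 8
ES_B = 8; EF_B = 8+8 = 16
ES_C = 8; EF_C = 8+6 = 14
ES_D = max(EF_B=16, EF_C=14) = 16; EF_D = 16+2 = 18
Expected project duration μ = 18 days. Critical path: A → B → D.

Backward pass:
LF_D = 18; LS_D = 18−2 = 16
LF_C = LS_D = 16; LS_C = 16−6 = 10
LF_B = LS_D = 16; LS_B = 16−8 = 8
LF_A = min(LS_B=8, LS_C=10) = 8; LS_A = 8−8 = 0
Slack_C = LS_C − ES_C = 10 − 8 = 2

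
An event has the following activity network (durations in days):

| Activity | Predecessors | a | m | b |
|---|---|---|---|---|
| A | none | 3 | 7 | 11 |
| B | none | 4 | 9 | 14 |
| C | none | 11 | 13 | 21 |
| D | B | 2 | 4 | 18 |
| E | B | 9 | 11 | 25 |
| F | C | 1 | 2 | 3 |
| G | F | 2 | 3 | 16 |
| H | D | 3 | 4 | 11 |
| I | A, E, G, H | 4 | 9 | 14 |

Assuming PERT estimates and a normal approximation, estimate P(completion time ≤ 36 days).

0.920

te_A = (3 + 4·7 + 11)/6 = 42/6 = 7; σ²_A = ((11−3)/6)² = 1.778
te_B = (4 + 4·9 + 14)/6 = 54/6 = 9; σ²_B = ((14−4)/6)² = 2.778
te_C = (11 + 4·13 + 21)/6 = 84/6 = 14; σ²_C = ((21−11)/6)² = 2.778
te_D = (2 + 4·4 + 18)/6 = 36/6 = 6; σ²_D = ((18−2)/6)² = 7.111
te_E = (9 + 4·11 + 25)/6 = 78/6 = 13; σ²_E = ((25−9)/6)² = 7.111
te_F = (1 + 4·2 + 3)/6 = 12/6 = 2; σ²_F = ((3−1)/6)² = 0.111
te_G = (2 + 4·3 + 16)/6 = 30/6 = 5; σ²_G = ((16−2)/6)² = 5.444
te_H = (3 + 4·4 + 11)/6 = 30/6 = 5; σ²_H = ((11−3)/6)² = 1.778
te_I = (4 + 4·9 + 14)/6 = 54/6 = 9; σ²_I = ((14−4)/6)² = 2.778

Forward pass:
ES_A = 0; EF_A = 7
ES_B = 0; EF_B = 9
ES_C = 0; EF_C = 14
ES_D = 9; EF_D = 9+6 = 15
ES_E = 9; EF_E = 9+13 = 22
ES_F = 14; EF_F = 14+2 = 16
ES_G = 16; EF_G = 16+5 = 21
ES_H = 15; EF_H = 15+5 = 20
ES_I = max(EF_A=7, EF_E=22, EF_G=21, EF_H=20) = 22; EF_I = 22+9 = 31
Expected project duration μ = 31 days. Critical path: B → E → I.

Variance along critical path = 2.778 + 7.111 + 2.778 = 12.667; σ = √12.667 = 3.559 days.
Z = (36 − 31) / 3.559 = 1.405
P(T ≤ 36) = Φ(1.405) ≈ 0.920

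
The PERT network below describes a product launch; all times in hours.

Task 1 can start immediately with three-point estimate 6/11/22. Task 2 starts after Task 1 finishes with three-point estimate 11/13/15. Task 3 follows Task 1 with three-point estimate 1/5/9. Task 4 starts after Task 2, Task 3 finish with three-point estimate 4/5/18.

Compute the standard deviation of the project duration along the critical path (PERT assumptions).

te_Task 1 = (6 + 4·11 + 22)/6 = 72/6 = 12; σ²_Task 1 = ((22−6)/6)² = 7.111
te_Task 2 = (11 + 4·13 + 15)/6 = 78/6 = 13; σ²_Task 2 = ((15−11)/6)² = 0.444
te_Task 3 = (1 + 4·5 + 9)/6 = 30/6 = 5; σ²_Task 3 = ((9−1)/6)² = 1.778
te_Task 4 = (4 + 4·5 + 18)/6 = 42/6 = 7; σ²_Task 4 = ((18−4)/6)² = 5.444

Forward pass:
ES_Task 1 = 0; EF_Task 1 = 12
ES_Task 2 = 12; EF_Task 2 = 12+13 = 25
ES_Task 3 = 12; EF_Task 3 = 12+5 = 17
ES_Task 4 = max(EF_Task 2=25, EF_Task 3=17) = 25; EF_Task 4 = 25+7 = 32
Expected project duration μ = 32 hours. Critical path: Task 1 → Task 2 → Task 4.

Variance along critical path = 7.111 + 0.444 + 5.444 = 13.000
σ = √13.000 = 3.606 hours

3.61 hours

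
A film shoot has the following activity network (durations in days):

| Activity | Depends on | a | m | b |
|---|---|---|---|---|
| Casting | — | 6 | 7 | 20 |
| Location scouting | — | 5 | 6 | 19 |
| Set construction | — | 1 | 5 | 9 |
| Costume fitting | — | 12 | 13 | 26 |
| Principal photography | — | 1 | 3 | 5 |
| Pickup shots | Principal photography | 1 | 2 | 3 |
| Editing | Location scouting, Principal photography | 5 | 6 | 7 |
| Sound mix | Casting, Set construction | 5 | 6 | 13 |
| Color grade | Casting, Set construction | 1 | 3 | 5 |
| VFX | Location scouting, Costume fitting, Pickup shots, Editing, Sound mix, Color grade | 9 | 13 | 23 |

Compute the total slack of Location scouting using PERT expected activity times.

2 days

te_Casting = (6 + 4·7 + 20)/6 = 54/6 = 9
te_Location scouting = (5 + 4·6 + 19)/6 = 48/6 = 8
te_Set construction = (1 + 4·5 + 9)/6 = 30/6 = 5
te_Costume fitting = (12 + 4·13 + 26)/6 = 90/6 = 15
te_Principal photography = (1 + 4·3 + 5)/6 = 18/6 = 3
te_Pickup shots = (1 + 4·2 + 3)/6 = 12/6 = 2
te_Editing = (5 + 4·6 + 7)/6 = 36/6 = 6
te_Sound mix = (5 + 4·6 + 13)/6 = 42/6 = 7
te_Color grade = (1 + 4·3 + 5)/6 = 18/6 = 3
te_VFX = (9 + 4·13 + 23)/6 = 84/6 = 14

Forward pass:
ES_Casting = 0; EF_Casting = 9
ES_Location scouting = 0; EF_Location scouting = 8
ES_Set construction = 0; EF_Set construction = 5
ES_Costume fitting = 0; EF_Costume fitting = 15
ES_Principal photography = 0; EF_Principal photography = 3
ES_Pickup shots = 3; EF_Pickup shots = 3+2 = 5
ES_Editing = max(EF_Location scouting=8, EF_Principal photography=3) = 8; EF_Editing = 8+6 = 14
ES_Sound mix = max(EF_Casting=9, EF_Set construction=5) = 9; EF_Sound mix = 9+7 = 16
ES_Color grade = max(EF_Casting=9, EF_Set construction=5) = 9; EF_Color grade = 9+3 = 12
ES_VFX = max(EF_Location scouting=8, EF_Costume fitting=15, EF_Pickup shots=5, EF_Editing=14, EF_Sound mix=16, EF_Color grade=12) = 16; EF_VFX = 16+14 = 30
Expected project duration μ = 30 days. Critical path: Casting → Sound mix → VFX.

Backward pass:
LF_VFX = 30; LS_VFX = 30−14 = 16
LF_Color grade = LS_VFX = 16; LS_Color grade = 16−3 = 13
LF_Sound mix = LS_VFX = 16; LS_Sound mix = 16−7 = 9
LF_Editing = LS_VFX = 16; LS_Editing = 16−6 = 10
LF_Pickup shots = LS_VFX = 16; LS_Pickup shots = 16−2 = 14
LF_Principal photography = min(LS_Pickup shots=14, LS_Editing=10) = 10; LS_Principal photography = 10−3 = 7
LF_Costume fitting = LS_VFX = 16; LS_Costume fitting = 16−15 = 1
LF_Set construction = min(LS_Sound mix=9, LS_Color grade=13) = 9; LS_Set construction = 9−5 = 4
LF_Location scouting = min(LS_Editing=10, LS_VFX=16) = 10; LS_Location scouting = 10−8 = 2
LF_Casting = min(LS_Sound mix=9, LS_Color grade=13) = 9; LS_Casting = 9−9 = 0
Slack_Location scouting = LS_Location scouting − ES_Location scouting = 2 − 0 = 2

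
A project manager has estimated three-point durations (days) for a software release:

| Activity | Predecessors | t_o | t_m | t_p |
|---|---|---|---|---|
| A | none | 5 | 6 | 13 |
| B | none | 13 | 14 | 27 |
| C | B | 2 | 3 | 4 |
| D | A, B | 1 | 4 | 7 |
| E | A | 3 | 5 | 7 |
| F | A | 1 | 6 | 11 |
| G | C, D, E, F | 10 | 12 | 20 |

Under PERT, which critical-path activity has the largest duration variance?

te_A = (5 + 4·6 + 13)/6 = 42/6 = 7; σ²_A = ((13−5)/6)² = 1.778
te_B = (13 + 4·14 + 27)/6 = 96/6 = 16; σ²_B = ((27−13)/6)² = 5.444
te_C = (2 + 4·3 + 4)/6 = 18/6 = 3; σ²_C = ((4−2)/6)² = 0.111
te_D = (1 + 4·4 + 7)/6 = 24/6 = 4; σ²_D = ((7−1)/6)² = 1.000
te_E = (3 + 4·5 + 7)/6 = 30/6 = 5; σ²_E = ((7−3)/6)² = 0.444
te_F = (1 + 4·6 + 11)/6 = 36/6 = 6; σ²_F = ((11−1)/6)² = 2.778
te_G = (10 + 4·12 + 20)/6 = 78/6 = 13; σ²_G = ((20−10)/6)² = 2.778

Forward pass:
ES_A = 0; EF_A = 7
ES_B = 0; EF_B = 16
ES_C = 16; EF_C = 16+3 = 19
ES_D = max(EF_A=7, EF_B=16) = 16; EF_D = 16+4 = 20
ES_E = 7; EF_E = 7+5 = 12
ES_F = 7; EF_F = 7+6 = 13
ES_G = max(EF_C=19, EF_D=20, EF_E=12, EF_F=13) = 20; EF_G = 20+13 = 33
Expected project duration μ = 33 days. Critical path: B → D → G.

Variances on critical path: σ²_B=5.444, σ²_D=1.000, σ²_G=2.778.
Largest is σ²_B = 5.444.

B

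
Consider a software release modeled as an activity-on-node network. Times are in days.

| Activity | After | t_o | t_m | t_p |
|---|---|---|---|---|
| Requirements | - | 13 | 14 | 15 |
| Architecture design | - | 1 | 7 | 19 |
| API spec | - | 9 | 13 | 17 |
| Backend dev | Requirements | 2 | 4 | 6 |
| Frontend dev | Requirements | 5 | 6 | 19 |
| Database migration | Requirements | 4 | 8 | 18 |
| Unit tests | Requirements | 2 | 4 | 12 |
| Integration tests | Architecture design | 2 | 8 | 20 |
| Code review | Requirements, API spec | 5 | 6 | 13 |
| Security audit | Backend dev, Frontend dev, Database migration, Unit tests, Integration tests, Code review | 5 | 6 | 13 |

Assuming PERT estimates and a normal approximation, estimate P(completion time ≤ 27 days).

te_Requirements = (13 + 4·14 + 15)/6 = 84/6 = 14; σ²_Requirements = ((15−13)/6)² = 0.111
te_Architecture design = (1 + 4·7 + 19)/6 = 48/6 = 8; σ²_Architecture design = ((19−1)/6)² = 9.000
te_API spec = (9 + 4·13 + 17)/6 = 78/6 = 13; σ²_API spec = ((17−9)/6)² = 1.778
te_Backend dev = (2 + 4·4 + 6)/6 = 24/6 = 4; σ²_Backend dev = ((6−2)/6)² = 0.444
te_Frontend dev = (5 + 4·6 + 19)/6 = 48/6 = 8; σ²_Frontend dev = ((19−5)/6)² = 5.444
te_Database migration = (4 + 4·8 + 18)/6 = 54/6 = 9; σ²_Database migration = ((18−4)/6)² = 5.444
te_Unit tests = (2 + 4·4 + 12)/6 = 30/6 = 5; σ²_Unit tests = ((12−2)/6)² = 2.778
te_Integration tests = (2 + 4·8 + 20)/6 = 54/6 = 9; σ²_Integration tests = ((20−2)/6)² = 9.000
te_Code review = (5 + 4·6 + 13)/6 = 42/6 = 7; σ²_Code review = ((13−5)/6)² = 1.778
te_Security audit = (5 + 4·6 + 13)/6 = 42/6 = 7; σ²_Security audit = ((13−5)/6)² = 1.778

Forward pass:
ES_Requirements = 0; EF_Requirements = 14
ES_Architecture design = 0; EF_Architecture design = 8
ES_API spec = 0; EF_API spec = 13
ES_Backend dev = 14; EF_Backend dev = 14+4 = 18
ES_Frontend dev = 14; EF_Frontend dev = 14+8 = 22
ES_Database migration = 14; EF_Database migration = 14+9 = 23
ES_Unit tests = 14; EF_Unit tests = 14+5 = 19
ES_Integration tests = 8; EF_Integration tests = 8+9 = 17
ES_Code review = max(EF_Requirements=14, EF_API spec=13) = 14; EF_Code review = 14+7 = 21
ES_Security audit = max(EF_Backend dev=18, EF_Frontend dev=22, EF_Database migration=23, EF_Unit tests=19, EF_Integration tests=17, EF_Code review=21) = 23; EF_Security audit = 23+7 = 30
Expected project duration μ = 30 days. Critical path: Requirements → Database migration → Security audit.

Variance along critical path = 0.111 + 5.444 + 1.778 = 7.333; σ = √7.333 = 2.708 days.
Z = (27 − 30) / 2.708 = -1.108
P(T ≤ 27) = Φ(-1.108) ≈ 0.134

0.134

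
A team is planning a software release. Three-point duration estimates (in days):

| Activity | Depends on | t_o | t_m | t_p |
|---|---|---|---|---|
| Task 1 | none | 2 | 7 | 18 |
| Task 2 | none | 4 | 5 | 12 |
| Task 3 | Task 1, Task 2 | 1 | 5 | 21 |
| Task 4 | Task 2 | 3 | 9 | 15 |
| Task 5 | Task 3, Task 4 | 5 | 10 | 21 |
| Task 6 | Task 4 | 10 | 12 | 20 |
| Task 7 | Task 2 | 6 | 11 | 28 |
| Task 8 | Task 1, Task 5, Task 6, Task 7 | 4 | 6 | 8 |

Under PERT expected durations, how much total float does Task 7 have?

9 days

te_Task 1 = (2 + 4·7 + 18)/6 = 48/6 = 8
te_Task 2 = (4 + 4·5 + 12)/6 = 36/6 = 6
te_Task 3 = (1 + 4·5 + 21)/6 = 42/6 = 7
te_Task 4 = (3 + 4·9 + 15)/6 = 54/6 = 9
te_Task 5 = (5 + 4·10 + 21)/6 = 66/6 = 11
te_Task 6 = (10 + 4·12 + 20)/6 = 78/6 = 13
te_Task 7 = (6 + 4·11 + 28)/6 = 78/6 = 13
te_Task 8 = (4 + 4·6 + 8)/6 = 36/6 = 6

Forward pass:
ES_Task 1 = 0; EF_Task 1 = 8
ES_Task 2 = 0; EF_Task 2 = 6
ES_Task 3 = max(EF_Task 1=8, EF_Task 2=6) = 8; EF_Task 3 = 8+7 = 15
ES_Task 4 = 6; EF_Task 4 = 6+9 = 15
ES_Task 5 = max(EF_Task 3=15, EF_Task 4=15) = 15; EF_Task 5 = 15+11 = 26
ES_Task 6 = 15; EF_Task 6 = 15+13 = 28
ES_Task 7 = 6; EF_Task 7 = 6+13 = 19
ES_Task 8 = max(EF_Task 1=8, EF_Task 5=26, EF_Task 6=28, EF_Task 7=19) = 28; EF_Task 8 = 28+6 = 34
Expected project duration μ = 34 days. Critical path: Task 2 → Task 4 → Task 6 → Task 8.

Backward pass:
LF_Task 8 = 34; LS_Task 8 = 34−6 = 28
LF_Task 7 = LS_Task 8 = 28; LS_Task 7 = 28−13 = 15
LF_Task 6 = LS_Task 8 = 28; LS_Task 6 = 28−13 = 15
LF_Task 5 = LS_Task 8 = 28; LS_Task 5 = 28−11 = 17
LF_Task 4 = min(LS_Task 5=17, LS_Task 6=15) = 15; LS_Task 4 = 15−9 = 6
LF_Task 3 = LS_Task 5 = 17; LS_Task 3 = 17−7 = 10
LF_Task 2 = min(LS_Task 3=10, LS_Task 4=6, LS_Task 7=15) = 6; LS_Task 2 = 6−6 = 0
LF_Task 1 = min(LS_Task 3=10, LS_Task 8=28) = 10; LS_Task 1 = 10−8 = 2
Slack_Task 7 = LS_Task 7 − ES_Task 7 = 15 − 6 = 9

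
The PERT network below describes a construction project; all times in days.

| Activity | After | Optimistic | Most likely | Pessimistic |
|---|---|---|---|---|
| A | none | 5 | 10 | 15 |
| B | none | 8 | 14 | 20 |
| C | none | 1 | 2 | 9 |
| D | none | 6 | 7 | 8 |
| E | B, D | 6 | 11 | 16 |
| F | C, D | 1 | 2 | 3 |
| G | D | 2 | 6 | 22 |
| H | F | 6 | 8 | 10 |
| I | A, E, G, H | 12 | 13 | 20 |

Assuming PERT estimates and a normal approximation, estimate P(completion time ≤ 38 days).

te_A = (5 + 4·10 + 15)/6 = 60/6 = 10; σ²_A = ((15−5)/6)² = 2.778
te_B = (8 + 4·14 + 20)/6 = 84/6 = 14; σ²_B = ((20−8)/6)² = 4.000
te_C = (1 + 4·2 + 9)/6 = 18/6 = 3; σ²_C = ((9−1)/6)² = 1.778
te_D = (6 + 4·7 + 8)/6 = 42/6 = 7; σ²_D = ((8−6)/6)² = 0.111
te_E = (6 + 4·11 + 16)/6 = 66/6 = 11; σ²_E = ((16−6)/6)² = 2.778
te_F = (1 + 4·2 + 3)/6 = 12/6 = 2; σ²_F = ((3−1)/6)² = 0.111
te_G = (2 + 4·6 + 22)/6 = 48/6 = 8; σ²_G = ((22−2)/6)² = 11.111
te_H = (6 + 4·8 + 10)/6 = 48/6 = 8; σ²_H = ((10−6)/6)² = 0.444
te_I = (12 + 4·13 + 20)/6 = 84/6 = 14; σ²_I = ((20−12)/6)² = 1.778

Forward pass:
ES_A = 0; EF_A = 10
ES_B = 0; EF_B = 14
ES_C = 0; EF_C = 3
ES_D = 0; EF_D = 7
ES_E = max(EF_B=14, EF_D=7) = 14; EF_E = 14+11 = 25
ES_F = max(EF_C=3, EF_D=7) = 7; EF_F = 7+2 = 9
ES_G = 7; EF_G = 7+8 = 15
ES_H = 9; EF_H = 9+8 = 17
ES_I = max(EF_A=10, EF_E=25, EF_G=15, EF_H=17) = 25; EF_I = 25+14 = 39
Expected project duration μ = 39 days. Critical path: B → E → I.

Variance along critical path = 4.000 + 2.778 + 1.778 = 8.556; σ = √8.556 = 2.925 days.
Z = (38 − 39) / 2.925 = -0.342
P(T ≤ 38) = Φ(-0.342) ≈ 0.366

0.366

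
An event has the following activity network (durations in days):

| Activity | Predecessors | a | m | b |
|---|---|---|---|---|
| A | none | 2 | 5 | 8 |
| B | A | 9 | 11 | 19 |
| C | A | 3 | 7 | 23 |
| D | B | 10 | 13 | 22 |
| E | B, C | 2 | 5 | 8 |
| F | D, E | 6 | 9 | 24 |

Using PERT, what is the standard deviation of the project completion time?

4.10 days

te_A = (2 + 4·5 + 8)/6 = 30/6 = 5; σ²_A = ((8−2)/6)² = 1.000
te_B = (9 + 4·11 + 19)/6 = 72/6 = 12; σ²_B = ((19−9)/6)² = 2.778
te_C = (3 + 4·7 + 23)/6 = 54/6 = 9; σ²_C = ((23−3)/6)² = 11.111
te_D = (10 + 4·13 + 22)/6 = 84/6 = 14; σ²_D = ((22−10)/6)² = 4.000
te_E = (2 + 4·5 + 8)/6 = 30/6 = 5; σ²_E = ((8−2)/6)² = 1.000
te_F = (6 + 4·9 + 24)/6 = 66/6 = 11; σ²_F = ((24−6)/6)² = 9.000

Forward pass:
ES_A = 0; EF_A = 5
ES_B = 5; EF_B = 5+12 = 17
ES_C = 5; EF_C = 5+9 = 14
ES_D = 17; EF_D = 17+14 = 31
ES_E = max(EF_B=17, EF_C=14) = 17; EF_E = 17+5 = 22
ES_F = max(EF_D=31, EF_E=22) = 31; EF_F = 31+11 = 42
Expected project duration μ = 42 days. Critical path: A → B → D → F.

Variance along critical path = 1.000 + 2.778 + 4.000 + 9.000 = 16.778
σ = √16.778 = 4.096 days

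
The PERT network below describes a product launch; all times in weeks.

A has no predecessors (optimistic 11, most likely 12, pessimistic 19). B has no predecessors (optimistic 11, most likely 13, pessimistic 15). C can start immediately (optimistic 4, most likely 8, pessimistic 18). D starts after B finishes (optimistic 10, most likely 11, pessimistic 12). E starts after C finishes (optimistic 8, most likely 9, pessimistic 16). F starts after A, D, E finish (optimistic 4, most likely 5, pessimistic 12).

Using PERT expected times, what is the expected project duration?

te_A = (11 + 4·12 + 19)/6 = 78/6 = 13
te_B = (11 + 4·13 + 15)/6 = 78/6 = 13
te_C = (4 + 4·8 + 18)/6 = 54/6 = 9
te_D = (10 + 4·11 + 12)/6 = 66/6 = 11
te_E = (8 + 4·9 + 16)/6 = 60/6 = 10
te_F = (4 + 4·5 + 12)/6 = 36/6 = 6

Forward pass:
ES_A = 0; EF_A = 13
ES_B = 0; EF_B = 13
ES_C = 0; EF_C = 9
ES_D = 13; EF_D = 13+11 = 24
ES_E = 9; EF_E = 9+10 = 19
ES_F = max(EF_A=13, EF_D=24, EF_E=19) = 24; EF_F = 24+6 = 30
Expected project duration μ = 30 weeks. Critical path: B → D → F.

30 weeks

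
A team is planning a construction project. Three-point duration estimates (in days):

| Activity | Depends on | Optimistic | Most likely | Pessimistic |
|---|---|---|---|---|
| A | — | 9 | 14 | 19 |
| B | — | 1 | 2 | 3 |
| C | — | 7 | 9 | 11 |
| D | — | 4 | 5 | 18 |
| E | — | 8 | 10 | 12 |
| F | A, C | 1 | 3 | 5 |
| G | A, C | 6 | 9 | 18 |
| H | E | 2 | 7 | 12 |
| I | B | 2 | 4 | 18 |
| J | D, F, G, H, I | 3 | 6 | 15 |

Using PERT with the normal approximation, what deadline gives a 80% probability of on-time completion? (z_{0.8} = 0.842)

te_A = (9 + 4·14 + 19)/6 = 84/6 = 14; σ²_A = ((19−9)/6)² = 2.778
te_B = (1 + 4·2 + 3)/6 = 12/6 = 2; σ²_B = ((3−1)/6)² = 0.111
te_C = (7 + 4·9 + 11)/6 = 54/6 = 9; σ²_C = ((11−7)/6)² = 0.444
te_D = (4 + 4·5 + 18)/6 = 42/6 = 7; σ²_D = ((18−4)/6)² = 5.444
te_E = (8 + 4·10 + 12)/6 = 60/6 = 10; σ²_E = ((12−8)/6)² = 0.444
te_F = (1 + 4·3 + 5)/6 = 18/6 = 3; σ²_F = ((5−1)/6)² = 0.444
te_G = (6 + 4·9 + 18)/6 = 60/6 = 10; σ²_G = ((18−6)/6)² = 4.000
te_H = (2 + 4·7 + 12)/6 = 42/6 = 7; σ²_H = ((12−2)/6)² = 2.778
te_I = (2 + 4·4 + 18)/6 = 36/6 = 6; σ²_I = ((18−2)/6)² = 7.111
te_J = (3 + 4·6 + 15)/6 = 42/6 = 7; σ²_J = ((15−3)/6)² = 4.000

Forward pass:
ES_A = 0; EF_A = 14
ES_B = 0; EF_B = 2
ES_C = 0; EF_C = 9
ES_D = 0; EF_D = 7
ES_E = 0; EF_E = 10
ES_F = max(EF_A=14, EF_C=9) = 14; EF_F = 14+3 = 17
ES_G = max(EF_A=14, EF_C=9) = 14; EF_G = 14+10 = 24
ES_H = 10; EF_H = 10+7 = 17
ES_I = 2; EF_I = 2+6 = 8
ES_J = max(EF_D=7, EF_F=17, EF_G=24, EF_H=17, EF_I=8) = 24; EF_J = 24+7 = 31
Expected project duration μ = 31 days. Critical path: A → G → J.

Variance along critical path = 2.778 + 4.000 + 4.000 = 10.778; σ = 3.283 days.
D = μ + z·σ = 31 + 0.842·3.283 = 33.8 days

33.8 days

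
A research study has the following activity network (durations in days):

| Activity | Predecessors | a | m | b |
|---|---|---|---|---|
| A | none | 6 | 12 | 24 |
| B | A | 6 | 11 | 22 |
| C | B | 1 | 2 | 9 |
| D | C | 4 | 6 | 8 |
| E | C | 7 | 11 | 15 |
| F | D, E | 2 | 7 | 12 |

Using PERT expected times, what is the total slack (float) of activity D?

5 days

te_A = (6 + 4·12 + 24)/6 = 78/6 = 13
te_B = (6 + 4·11 + 22)/6 = 72/6 = 12
te_C = (1 + 4·2 + 9)/6 = 18/6 = 3
te_D = (4 + 4·6 + 8)/6 = 36/6 = 6
te_E = (7 + 4·11 + 15)/6 = 66/6 = 11
te_F = (2 + 4·7 + 12)/6 = 42/6 = 7

Forward pass:
ES_A = 0; EF_A = 13
ES_B = 13; EF_B = 13+12 = 25
ES_C = 25; EF_C = 25+3 = 28
ES_D = 28; EF_D = 28+6 = 34
ES_E = 28; EF_E = 28+11 = 39
ES_F = max(EF_D=34, EF_E=39) = 39; EF_F = 39+7 = 46
Expected project duration μ = 46 days. Critical path: A → B → C → E → F.

Backward pass:
LF_F = 46; LS_F = 46−7 = 39
LF_E = LS_F = 39; LS_E = 39−11 = 28
LF_D = LS_F = 39; LS_D = 39−6 = 33
LF_C = min(LS_D=33, LS_E=28) = 28; LS_C = 28−3 = 25
LF_B = LS_C = 25; LS_B = 25−12 = 13
LF_A = LS_B = 13; LS_A = 13−13 = 0
Slack_D = LS_D − ES_D = 33 − 28 = 5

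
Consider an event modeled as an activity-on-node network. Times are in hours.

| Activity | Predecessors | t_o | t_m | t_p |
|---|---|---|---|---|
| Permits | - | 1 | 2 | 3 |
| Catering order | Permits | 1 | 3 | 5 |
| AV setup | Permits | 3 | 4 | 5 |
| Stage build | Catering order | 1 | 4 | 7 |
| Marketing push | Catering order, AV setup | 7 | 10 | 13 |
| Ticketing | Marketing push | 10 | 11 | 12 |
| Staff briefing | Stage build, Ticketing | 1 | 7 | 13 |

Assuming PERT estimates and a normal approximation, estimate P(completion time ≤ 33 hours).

te_Permits = (1 + 4·2 + 3)/6 = 12/6 = 2; σ²_Permits = ((3−1)/6)² = 0.111
te_Catering order = (1 + 4·3 + 5)/6 = 18/6 = 3; σ²_Catering order = ((5−1)/6)² = 0.444
te_AV setup = (3 + 4·4 + 5)/6 = 24/6 = 4; σ²_AV setup = ((5−3)/6)² = 0.111
te_Stage build = (1 + 4·4 + 7)/6 = 24/6 = 4; σ²_Stage build = ((7−1)/6)² = 1.000
te_Marketing push = (7 + 4·10 + 13)/6 = 60/6 = 10; σ²_Marketing push = ((13−7)/6)² = 1.000
te_Ticketing = (10 + 4·11 + 12)/6 = 66/6 = 11; σ²_Ticketing = ((12−10)/6)² = 0.111
te_Staff briefing = (1 + 4·7 + 13)/6 = 42/6 = 7; σ²_Staff briefing = ((13−1)/6)² = 4.000

Forward pass:
ES_Permits = 0; EF_Permits = 2
ES_Catering order = 2; EF_Catering order = 2+3 = 5
ES_AV setup = 2; EF_AV setup = 2+4 = 6
ES_Stage build = 5; EF_Stage build = 5+4 = 9
ES_Marketing push = max(EF_Catering order=5, EF_AV setup=6) = 6; EF_Marketing push = 6+10 = 16
ES_Ticketing = 16; EF_Ticketing = 16+11 = 27
ES_Staff briefing = max(EF_Stage build=9, EF_Ticketing=27) = 27; EF_Staff briefing = 27+7 = 34
Expected project duration μ = 34 hours. Critical path: Permits → AV setup → Marketing push → Ticketing → Staff briefing.

Variance along critical path = 0.111 + 0.111 + 1.000 + 0.111 + 4.000 = 5.333; σ = √5.333 = 2.309 hours.
Z = (33 − 34) / 2.309 = -0.433
P(T ≤ 33) = Φ(-0.433) ≈ 0.333

0.333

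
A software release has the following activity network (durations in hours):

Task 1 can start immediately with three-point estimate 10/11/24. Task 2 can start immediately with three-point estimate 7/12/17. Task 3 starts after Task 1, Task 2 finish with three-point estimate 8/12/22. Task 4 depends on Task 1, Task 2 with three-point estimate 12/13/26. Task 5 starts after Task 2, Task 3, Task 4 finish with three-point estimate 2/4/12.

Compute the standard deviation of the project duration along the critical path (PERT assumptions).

3.70 hours

te_Task 1 = (10 + 4·11 + 24)/6 = 78/6 = 13; σ²_Task 1 = ((24−10)/6)² = 5.444
te_Task 2 = (7 + 4·12 + 17)/6 = 72/6 = 12; σ²_Task 2 = ((17−7)/6)² = 2.778
te_Task 3 = (8 + 4·12 + 22)/6 = 78/6 = 13; σ²_Task 3 = ((22−8)/6)² = 5.444
te_Task 4 = (12 + 4·13 + 26)/6 = 90/6 = 15; σ²_Task 4 = ((26−12)/6)² = 5.444
te_Task 5 = (2 + 4·4 + 12)/6 = 30/6 = 5; σ²_Task 5 = ((12−2)/6)² = 2.778

Forward pass:
ES_Task 1 = 0; EF_Task 1 = 13
ES_Task 2 = 0; EF_Task 2 = 12
ES_Task 3 = max(EF_Task 1=13, EF_Task 2=12) = 13; EF_Task 3 = 13+13 = 26
ES_Task 4 = max(EF_Task 1=13, EF_Task 2=12) = 13; EF_Task 4 = 13+15 = 28
ES_Task 5 = max(EF_Task 2=12, EF_Task 3=26, EF_Task 4=28) = 28; EF_Task 5 = 28+5 = 33
Expected project duration μ = 33 hours. Critical path: Task 1 → Task 4 → Task 5.

Variance along critical path = 5.444 + 5.444 + 2.778 = 13.667
σ = √13.667 = 3.697 hours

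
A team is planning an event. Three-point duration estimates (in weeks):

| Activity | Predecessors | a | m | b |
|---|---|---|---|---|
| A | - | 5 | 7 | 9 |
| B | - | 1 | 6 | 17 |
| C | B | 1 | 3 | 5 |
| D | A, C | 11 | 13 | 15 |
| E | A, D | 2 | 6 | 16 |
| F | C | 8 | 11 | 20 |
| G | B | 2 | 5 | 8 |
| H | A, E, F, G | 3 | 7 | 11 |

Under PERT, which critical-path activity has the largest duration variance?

te_A = (5 + 4·7 + 9)/6 = 42/6 = 7; σ²_A = ((9−5)/6)² = 0.444
te_B = (1 + 4·6 + 17)/6 = 42/6 = 7; σ²_B = ((17−1)/6)² = 7.111
te_C = (1 + 4·3 + 5)/6 = 18/6 = 3; σ²_C = ((5−1)/6)² = 0.444
te_D = (11 + 4·13 + 15)/6 = 78/6 = 13; σ²_D = ((15−11)/6)² = 0.444
te_E = (2 + 4·6 + 16)/6 = 42/6 = 7; σ²_E = ((16−2)/6)² = 5.444
te_F = (8 + 4·11 + 20)/6 = 72/6 = 12; σ²_F = ((20−8)/6)² = 4.000
te_G = (2 + 4·5 + 8)/6 = 30/6 = 5; σ²_G = ((8−2)/6)² = 1.000
te_H = (3 + 4·7 + 11)/6 = 42/6 = 7; σ²_H = ((11−3)/6)² = 1.778

Forward pass:
ES_A = 0; EF_A = 7
ES_B = 0; EF_B = 7
ES_C = 7; EF_C = 7+3 = 10
ES_D = max(EF_A=7, EF_C=10) = 10; EF_D = 10+13 = 23
ES_E = max(EF_A=7, EF_D=23) = 23; EF_E = 23+7 = 30
ES_F = 10; EF_F = 10+12 = 22
ES_G = 7; EF_G = 7+5 = 12
ES_H = max(EF_A=7, EF_E=30, EF_F=22, EF_G=12) = 30; EF_H = 30+7 = 37
Expected project duration μ = 37 weeks. Critical path: B → C → D → E → H.

Variances on critical path: σ²_B=7.111, σ²_C=0.444, σ²_D=0.444, σ²_E=5.444, σ²_H=1.778.
Largest is σ²_B = 7.111.

B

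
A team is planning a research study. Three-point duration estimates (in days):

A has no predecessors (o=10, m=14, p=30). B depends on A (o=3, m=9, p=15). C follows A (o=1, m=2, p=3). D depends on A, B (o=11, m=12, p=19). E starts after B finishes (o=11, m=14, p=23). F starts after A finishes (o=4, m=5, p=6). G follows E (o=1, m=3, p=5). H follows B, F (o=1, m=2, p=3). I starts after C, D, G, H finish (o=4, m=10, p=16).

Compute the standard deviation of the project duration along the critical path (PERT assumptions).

4.85 days

te_A = (10 + 4·14 + 30)/6 = 96/6 = 16; σ²_A = ((30−10)/6)² = 11.111
te_B = (3 + 4·9 + 15)/6 = 54/6 = 9; σ²_B = ((15−3)/6)² = 4.000
te_C = (1 + 4·2 + 3)/6 = 12/6 = 2; σ²_C = ((3−1)/6)² = 0.111
te_D = (11 + 4·12 + 19)/6 = 78/6 = 13; σ²_D = ((19−11)/6)² = 1.778
te_E = (11 + 4·14 + 23)/6 = 90/6 = 15; σ²_E = ((23−11)/6)² = 4.000
te_F = (4 + 4·5 + 6)/6 = 30/6 = 5; σ²_F = ((6−4)/6)² = 0.111
te_G = (1 + 4·3 + 5)/6 = 18/6 = 3; σ²_G = ((5−1)/6)² = 0.444
te_H = (1 + 4·2 + 3)/6 = 12/6 = 2; σ²_H = ((3−1)/6)² = 0.111
te_I = (4 + 4·10 + 16)/6 = 60/6 = 10; σ²_I = ((16−4)/6)² = 4.000

Forward pass:
ES_A = 0; EF_A = 16
ES_B = 16; EF_B = 16+9 = 25
ES_C = 16; EF_C = 16+2 = 18
ES_D = max(EF_A=16, EF_B=25) = 25; EF_D = 25+13 = 38
ES_E = 25; EF_E = 25+15 = 40
ES_F = 16; EF_F = 16+5 = 21
ES_G = 40; EF_G = 40+3 = 43
ES_H = max(EF_B=25, EF_F=21) = 25; EF_H = 25+2 = 27
ES_I = max(EF_C=18, EF_D=38, EF_G=43, EF_H=27) = 43; EF_I = 43+10 = 53
Expected project duration μ = 53 days. Critical path: A → B → E → G → I.

Variance along critical path = 11.111 + 4.000 + 4.000 + 0.444 + 4.000 = 23.556
σ = √23.556 = 4.853 days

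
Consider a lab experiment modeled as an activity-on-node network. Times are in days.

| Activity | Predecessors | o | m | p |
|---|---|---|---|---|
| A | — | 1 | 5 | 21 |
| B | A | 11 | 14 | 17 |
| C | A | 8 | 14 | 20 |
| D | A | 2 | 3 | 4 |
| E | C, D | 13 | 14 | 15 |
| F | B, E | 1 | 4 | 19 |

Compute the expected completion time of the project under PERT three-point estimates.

41 days

te_A = (1 + 4·5 + 21)/6 = 42/6 = 7
te_B = (11 + 4·14 + 17)/6 = 84/6 = 14
te_C = (8 + 4·14 + 20)/6 = 84/6 = 14
te_D = (2 + 4·3 + 4)/6 = 18/6 = 3
te_E = (13 + 4·14 + 15)/6 = 84/6 = 14
te_F = (1 + 4·4 + 19)/6 = 36/6 = 6

Forward pass:
ES_A = 0; EF_A = 7
ES_B = 7; EF_B = 7+14 = 21
ES_C = 7; EF_C = 7+14 = 21
ES_D = 7; EF_D = 7+3 = 10
ES_E = max(EF_C=21, EF_D=10) = 21; EF_E = 21+14 = 35
ES_F = max(EF_B=21, EF_E=35) = 35; EF_F = 35+6 = 41
Expected project duration μ = 41 days. Critical path: A → C → E → F.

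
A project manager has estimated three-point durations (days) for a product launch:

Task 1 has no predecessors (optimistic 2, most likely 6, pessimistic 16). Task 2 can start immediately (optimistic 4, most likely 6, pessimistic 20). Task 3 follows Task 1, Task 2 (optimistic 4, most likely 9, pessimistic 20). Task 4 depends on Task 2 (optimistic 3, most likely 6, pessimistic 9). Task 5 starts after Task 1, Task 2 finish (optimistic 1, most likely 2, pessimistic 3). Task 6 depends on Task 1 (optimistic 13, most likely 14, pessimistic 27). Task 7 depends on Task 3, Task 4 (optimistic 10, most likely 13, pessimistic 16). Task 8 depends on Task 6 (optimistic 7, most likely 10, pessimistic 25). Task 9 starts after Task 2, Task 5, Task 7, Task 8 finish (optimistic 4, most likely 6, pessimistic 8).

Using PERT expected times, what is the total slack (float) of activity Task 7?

4 days

te_Task 1 = (2 + 4·6 + 16)/6 = 42/6 = 7
te_Task 2 = (4 + 4·6 + 20)/6 = 48/6 = 8
te_Task 3 = (4 + 4·9 + 20)/6 = 60/6 = 10
te_Task 4 = (3 + 4·6 + 9)/6 = 36/6 = 6
te_Task 5 = (1 + 4·2 + 3)/6 = 12/6 = 2
te_Task 6 = (13 + 4·14 + 27)/6 = 96/6 = 16
te_Task 7 = (10 + 4·13 + 16)/6 = 78/6 = 13
te_Task 8 = (7 + 4·10 + 25)/6 = 72/6 = 12
te_Task 9 = (4 + 4·6 + 8)/6 = 36/6 = 6

Forward pass:
ES_Task 1 = 0; EF_Task 1 = 7
ES_Task 2 = 0; EF_Task 2 = 8
ES_Task 3 = max(EF_Task 1=7, EF_Task 2=8) = 8; EF_Task 3 = 8+10 = 18
ES_Task 4 = 8; EF_Task 4 = 8+6 = 14
ES_Task 5 = max(EF_Task 1=7, EF_Task 2=8) = 8; EF_Task 5 = 8+2 = 10
ES_Task 6 = 7; EF_Task 6 = 7+16 = 23
ES_Task 7 = max(EF_Task 3=18, EF_Task 4=14) = 18; EF_Task 7 = 18+13 = 31
ES_Task 8 = 23; EF_Task 8 = 23+12 = 35
ES_Task 9 = max(EF_Task 2=8, EF_Task 5=10, EF_Task 7=31, EF_Task 8=35) = 35; EF_Task 9 = 35+6 = 41
Expected project duration μ = 41 days. Critical path: Task 1 → Task 6 → Task 8 → Task 9.

Backward pass:
LF_Task 9 = 41; LS_Task 9 = 41−6 = 35
LF_Task 8 = LS_Task 9 = 35; LS_Task 8 = 35−12 = 23
LF_Task 7 = LS_Task 9 = 35; LS_Task 7 = 35−13 = 22
LF_Task 6 = LS_Task 8 = 23; LS_Task 6 = 23−16 = 7
LF_Task 5 = LS_Task 9 = 35; LS_Task 5 = 35−2 = 33
LF_Task 4 = LS_Task 7 = 22; LS_Task 4 = 22−6 = 16
LF_Task 3 = LS_Task 7 = 22; LS_Task 3 = 22−10 = 12
LF_Task 2 = min(LS_Task 3=12, LS_Task 4=16, LS_Task 5=33, LS_Task 9=35) = 12; LS_Task 2 = 12−8 = 4
LF_Task 1 = min(LS_Task 3=12, LS_Task 5=33, LS_Task 6=7) = 7; LS_Task 1 = 7−7 = 0
Slack_Task 7 = LS_Task 7 − ES_Task 7 = 22 − 18 = 4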